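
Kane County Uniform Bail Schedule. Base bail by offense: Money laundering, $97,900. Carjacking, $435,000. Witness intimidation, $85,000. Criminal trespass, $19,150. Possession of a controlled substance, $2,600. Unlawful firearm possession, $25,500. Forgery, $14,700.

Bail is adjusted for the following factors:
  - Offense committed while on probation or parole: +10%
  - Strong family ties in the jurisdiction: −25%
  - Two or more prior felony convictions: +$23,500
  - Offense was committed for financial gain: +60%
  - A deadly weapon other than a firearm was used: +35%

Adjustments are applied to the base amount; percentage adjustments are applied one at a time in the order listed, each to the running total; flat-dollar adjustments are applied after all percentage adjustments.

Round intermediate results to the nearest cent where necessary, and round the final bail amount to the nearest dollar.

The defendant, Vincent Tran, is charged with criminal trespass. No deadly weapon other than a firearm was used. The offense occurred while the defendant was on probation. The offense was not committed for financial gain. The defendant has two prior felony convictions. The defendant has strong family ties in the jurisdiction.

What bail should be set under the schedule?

$39,299

Base amounts from the schedule: criminal trespass $19,150.
Single charge. Combined base = $19,150.
Offense committed while on probation or parole (+10%): $19,150 × 1.1 = $21,065.
Strong family ties in the jurisdiction (−25%): $21,065 × 0.75 = $15,798.75.
Two or more prior felony convictions (+$23,500 flat): $15,798.75 + $23,500 = $39,298.75.
Rounded to the nearest dollar: $39,299.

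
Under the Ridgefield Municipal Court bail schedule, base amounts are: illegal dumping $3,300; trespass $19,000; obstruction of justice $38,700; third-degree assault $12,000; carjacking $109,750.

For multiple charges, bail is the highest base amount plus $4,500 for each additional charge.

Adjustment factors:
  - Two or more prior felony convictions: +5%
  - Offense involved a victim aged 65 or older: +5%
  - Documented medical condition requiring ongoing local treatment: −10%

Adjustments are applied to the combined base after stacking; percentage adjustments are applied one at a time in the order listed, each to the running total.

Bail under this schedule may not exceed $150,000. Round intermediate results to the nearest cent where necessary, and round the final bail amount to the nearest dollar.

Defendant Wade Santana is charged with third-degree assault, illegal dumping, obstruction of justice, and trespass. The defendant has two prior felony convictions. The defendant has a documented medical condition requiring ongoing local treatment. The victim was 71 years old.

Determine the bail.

$51,795

Base amounts from the schedule: third-degree assault $12,000; illegal dumping $3,300; obstruction of justice $38,700; trespass $19,000.
Stacking rule: highest base plus $4,500 per additional charge. Highest is obstruction of justice at $38,700; 3 additional charges → +$13,500. Combined base = $52,200.
Two or more prior felony convictions (+5%): $52,200 × 1.05 = $54,810.
Offense involved a victim aged 65 or older (+5%): $54,810 × 1.05 = $57,550.50.
Documented medical condition requiring ongoing local treatment (−10%): $57,550.50 × 0.9 = $51,795.45.
$51,795.45 is within the $150,000 maximum.
Rounded to the nearest dollar: $51,795.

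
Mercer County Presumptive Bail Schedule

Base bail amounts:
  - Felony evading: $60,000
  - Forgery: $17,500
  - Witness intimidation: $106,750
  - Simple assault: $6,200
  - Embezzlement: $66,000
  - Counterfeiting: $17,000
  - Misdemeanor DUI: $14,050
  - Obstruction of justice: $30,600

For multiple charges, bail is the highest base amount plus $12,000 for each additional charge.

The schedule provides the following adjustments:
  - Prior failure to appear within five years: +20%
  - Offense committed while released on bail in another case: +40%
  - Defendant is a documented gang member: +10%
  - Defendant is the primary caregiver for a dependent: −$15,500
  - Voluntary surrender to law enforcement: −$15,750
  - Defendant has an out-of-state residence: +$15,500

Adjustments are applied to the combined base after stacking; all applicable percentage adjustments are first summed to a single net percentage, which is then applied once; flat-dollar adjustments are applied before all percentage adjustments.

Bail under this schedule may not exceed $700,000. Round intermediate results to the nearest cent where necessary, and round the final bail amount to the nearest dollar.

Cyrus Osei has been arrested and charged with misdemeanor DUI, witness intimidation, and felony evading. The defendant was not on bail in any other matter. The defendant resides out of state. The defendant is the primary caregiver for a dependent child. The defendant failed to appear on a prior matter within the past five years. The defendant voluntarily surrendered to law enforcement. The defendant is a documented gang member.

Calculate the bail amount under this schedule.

Base amounts from the schedule: misdemeanor DUI $14,050; witness intimidation $106,750; felony evading $60,000.
Stacking rule: highest base plus $12,000 per additional charge. Highest is witness intimidation at $106,750; 2 additional charges → +$24,000. Combined base = $130,750.
Defendant is the primary caregiver for a dependent (−$15,500 flat): $130,750 − $15,500 = $115,250.
Voluntary surrender to law enforcement (−$15,750 flat): $115,250 − $15,750 = $99,500.
Defendant has an out-of-state residence (+$15,500 flat): $99,500 + $15,500 = $115,000.
Net percentage adjustment: +20% +10% = +30%. $115,000 × 1.3 = $149,500.
$149,500 is within the $700,000 maximum.

$149,500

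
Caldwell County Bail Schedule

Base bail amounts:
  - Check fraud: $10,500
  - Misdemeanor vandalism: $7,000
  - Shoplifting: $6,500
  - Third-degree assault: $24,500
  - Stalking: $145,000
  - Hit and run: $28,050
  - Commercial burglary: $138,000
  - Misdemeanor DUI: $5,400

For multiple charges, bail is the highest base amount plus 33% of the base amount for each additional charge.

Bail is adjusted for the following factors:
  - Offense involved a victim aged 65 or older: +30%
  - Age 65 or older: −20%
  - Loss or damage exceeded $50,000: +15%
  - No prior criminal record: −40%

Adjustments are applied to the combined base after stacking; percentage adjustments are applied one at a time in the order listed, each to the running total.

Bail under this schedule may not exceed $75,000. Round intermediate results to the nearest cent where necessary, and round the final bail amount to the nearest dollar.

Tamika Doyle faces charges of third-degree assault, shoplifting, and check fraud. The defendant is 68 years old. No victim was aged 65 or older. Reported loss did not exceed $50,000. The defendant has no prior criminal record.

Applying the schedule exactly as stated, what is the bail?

$14,453

Base amounts from the schedule: third-degree assault $24,500; shoplifting $6,500; check fraud $10,500.
Stacking rule: highest base plus 33% of each additional charge. Highest is third-degree assault at $24,500. Additional: $6,500 × 33% = $2,145; $10,500 × 33% = $3,465. Combined base = $24,500 + $5,610 = $30,110.
Age 65 or older (−20%): $30,110 × 0.8 = $24,088.
No prior criminal record (−40%): $24,088 × 0.6 = $14,452.80.
$14,452.80 is within the $75,000 maximum.
Rounded to the nearest dollar: $14,453.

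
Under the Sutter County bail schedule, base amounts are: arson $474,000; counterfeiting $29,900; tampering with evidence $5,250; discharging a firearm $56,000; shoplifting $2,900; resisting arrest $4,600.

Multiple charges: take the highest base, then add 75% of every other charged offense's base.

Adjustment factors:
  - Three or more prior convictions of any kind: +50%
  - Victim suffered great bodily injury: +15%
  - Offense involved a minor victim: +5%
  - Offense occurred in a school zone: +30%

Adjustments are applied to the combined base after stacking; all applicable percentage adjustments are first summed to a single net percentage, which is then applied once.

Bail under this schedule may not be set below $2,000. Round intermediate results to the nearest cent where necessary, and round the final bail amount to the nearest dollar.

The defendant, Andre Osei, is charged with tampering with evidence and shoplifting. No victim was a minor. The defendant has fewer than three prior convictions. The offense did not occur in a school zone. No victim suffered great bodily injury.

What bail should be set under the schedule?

Base amounts from the schedule: tampering with evidence $5,250; shoplifting $2,900.
Stacking rule: highest base plus 75% of each additional charge. Highest is tampering with evidence at $5,250. Additional: $2,900 × 75% = $2,175. Combined base = $5,250 + $2,175 = $7,425.
No adjustment factors apply to this defendant.
$7,425 is at or above the $2,000 minimum.

$7,425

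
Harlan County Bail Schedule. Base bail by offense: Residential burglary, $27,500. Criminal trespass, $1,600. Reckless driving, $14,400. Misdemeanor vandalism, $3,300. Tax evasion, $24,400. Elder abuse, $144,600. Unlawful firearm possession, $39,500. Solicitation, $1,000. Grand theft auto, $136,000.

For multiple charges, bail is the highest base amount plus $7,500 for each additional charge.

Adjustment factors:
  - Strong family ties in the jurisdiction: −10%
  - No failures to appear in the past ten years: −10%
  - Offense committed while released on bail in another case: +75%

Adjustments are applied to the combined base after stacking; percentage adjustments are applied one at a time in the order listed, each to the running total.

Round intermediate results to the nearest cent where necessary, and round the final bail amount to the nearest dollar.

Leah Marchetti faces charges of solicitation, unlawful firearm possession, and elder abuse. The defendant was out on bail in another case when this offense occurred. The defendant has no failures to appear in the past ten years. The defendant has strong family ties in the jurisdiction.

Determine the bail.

$226,233

Base amounts from the schedule: solicitation $1,000; unlawful firearm possession $39,500; elder abuse $144,600.
Stacking rule: highest base plus $7,500 per additional charge. Highest is elder abuse at $144,600; 2 additional charges → +$15,000. Combined base = $159,600.
Strong family ties in the jurisdiction (−10%): $159,600 × 0.9 = $143,640.
No failures to appear in the past ten years (−10%): $143,640 × 0.9 = $129,276.
Offense committed while released on bail in another case (+75%): $129,276 × 1.75 = $226,233.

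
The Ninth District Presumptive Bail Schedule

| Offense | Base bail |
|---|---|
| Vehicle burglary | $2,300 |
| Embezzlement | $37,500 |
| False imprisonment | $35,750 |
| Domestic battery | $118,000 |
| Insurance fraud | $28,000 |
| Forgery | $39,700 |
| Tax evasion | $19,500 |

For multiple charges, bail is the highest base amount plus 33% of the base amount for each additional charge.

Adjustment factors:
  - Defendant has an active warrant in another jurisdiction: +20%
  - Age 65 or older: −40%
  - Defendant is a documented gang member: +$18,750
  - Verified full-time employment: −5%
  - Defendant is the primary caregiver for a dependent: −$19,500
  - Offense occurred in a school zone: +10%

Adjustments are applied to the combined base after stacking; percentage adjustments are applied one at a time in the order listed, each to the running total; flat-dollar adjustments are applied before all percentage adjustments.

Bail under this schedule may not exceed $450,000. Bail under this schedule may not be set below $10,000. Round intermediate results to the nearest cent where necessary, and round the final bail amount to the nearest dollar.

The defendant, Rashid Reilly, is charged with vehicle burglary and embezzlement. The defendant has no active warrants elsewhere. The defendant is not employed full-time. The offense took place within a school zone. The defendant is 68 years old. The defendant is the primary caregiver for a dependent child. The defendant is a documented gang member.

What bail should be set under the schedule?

Base amounts from the schedule: vehicle burglary $2,300; embezzlement $37,500.
Stacking rule: highest base plus 33% of each additional charge. Highest is embezzlement at $37,500. Additional: $2,300 × 33% = $759. Combined base = $37,500 + $759 = $38,259.
Defendant is a documented gang member (+$18,750 flat): $38,259 + $18,750 = $57,009.
Defendant is the primary caregiver for a dependent (−$19,500 flat): $57,009 − $19,500 = $37,509.
Age 65 or older (−40%): $37,509 × 0.6 = $22,505.40.
Offense occurred in a school zone (+10%): $22,505.40 × 1.1 = $24,755.94.
$24,755.94 is within the $450,000 maximum.
$24,755.94 is at or above the $10,000 minimum.
Rounded to the nearest dollar: $24,756.

$24,756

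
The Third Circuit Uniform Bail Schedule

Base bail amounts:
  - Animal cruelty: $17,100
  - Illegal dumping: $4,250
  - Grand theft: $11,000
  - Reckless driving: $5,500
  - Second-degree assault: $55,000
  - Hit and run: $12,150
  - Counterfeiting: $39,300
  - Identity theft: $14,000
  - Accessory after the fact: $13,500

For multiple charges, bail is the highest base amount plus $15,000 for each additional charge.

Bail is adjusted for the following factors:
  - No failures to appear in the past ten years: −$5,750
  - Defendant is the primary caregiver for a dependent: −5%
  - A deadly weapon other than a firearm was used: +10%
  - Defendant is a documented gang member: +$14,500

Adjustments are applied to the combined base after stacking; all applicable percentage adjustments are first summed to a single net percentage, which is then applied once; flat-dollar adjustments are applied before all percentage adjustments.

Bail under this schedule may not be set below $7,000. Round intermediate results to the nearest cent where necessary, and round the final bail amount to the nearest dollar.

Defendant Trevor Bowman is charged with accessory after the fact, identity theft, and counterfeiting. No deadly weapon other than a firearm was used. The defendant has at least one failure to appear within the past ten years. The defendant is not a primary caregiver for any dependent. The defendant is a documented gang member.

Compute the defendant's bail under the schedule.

$83,800

Base amounts from the schedule: accessory after the fact $13,500; identity theft $14,000; counterfeiting $39,300.
Stacking rule: highest base plus $15,000 per additional charge. Highest is counterfeiting at $39,300; 2 additional charges → +$30,000. Combined base = $69,300.
Defendant is a documented gang member (+$14,500 flat): $69,300 + $14,500 = $83,800.
$83,800 is at or above the $7,000 minimum.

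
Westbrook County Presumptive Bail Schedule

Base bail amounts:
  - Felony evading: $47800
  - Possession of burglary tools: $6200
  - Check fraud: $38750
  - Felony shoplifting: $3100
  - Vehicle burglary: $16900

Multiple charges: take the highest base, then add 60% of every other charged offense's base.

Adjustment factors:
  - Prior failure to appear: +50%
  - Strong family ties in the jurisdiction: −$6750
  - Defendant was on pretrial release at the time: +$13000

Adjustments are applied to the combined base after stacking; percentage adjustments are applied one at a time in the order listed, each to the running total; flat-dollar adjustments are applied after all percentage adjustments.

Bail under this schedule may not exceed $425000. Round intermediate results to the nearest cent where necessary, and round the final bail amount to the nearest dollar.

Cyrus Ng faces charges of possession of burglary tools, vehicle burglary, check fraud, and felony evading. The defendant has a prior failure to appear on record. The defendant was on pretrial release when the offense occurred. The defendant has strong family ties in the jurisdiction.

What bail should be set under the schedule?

Base amounts from the schedule: possession of burglary tools $6200; vehicle burglary $16900; check fraud $38750; felony evading $47800.
Stacking rule: highest base plus 60% of each additional charge. Highest is felony evading at $47800. Additional: $6200 × 60% = $3720; $16900 × 60% = $10140; $38750 × 60% = $23250. Combined base = $47800 + $37110 = $84910.
Prior failure to appear (+50%): $84910 × 1.5 = $127365.
Strong family ties in the jurisdiction (−$6750 flat): $127365 − $6750 = $120615.
Defendant was on pretrial release at the time (+$13000 flat): $120615 + $13000 = $133615.
$133615 is within the $425000 maximum.

$133615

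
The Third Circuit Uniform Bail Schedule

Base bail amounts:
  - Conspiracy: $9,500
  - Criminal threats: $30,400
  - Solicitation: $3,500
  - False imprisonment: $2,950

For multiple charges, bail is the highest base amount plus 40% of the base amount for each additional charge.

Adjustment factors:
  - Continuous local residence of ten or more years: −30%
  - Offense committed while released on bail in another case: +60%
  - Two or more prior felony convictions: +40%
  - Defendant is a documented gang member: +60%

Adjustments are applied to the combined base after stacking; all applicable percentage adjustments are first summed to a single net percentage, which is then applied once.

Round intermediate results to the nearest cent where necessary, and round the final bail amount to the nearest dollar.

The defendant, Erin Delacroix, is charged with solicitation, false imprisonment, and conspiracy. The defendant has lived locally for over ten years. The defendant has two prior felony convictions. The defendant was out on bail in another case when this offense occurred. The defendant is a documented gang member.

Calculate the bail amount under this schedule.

$27,784

Base amounts from the schedule: solicitation $3,500; false imprisonment $2,950; conspiracy $9,500.
Stacking rule: highest base plus 40% of each additional charge. Highest is conspiracy at $9,500. Additional: $3,500 × 40% = $1,400; $2,950 × 40% = $1,180. Combined base = $9,500 + $2,580 = $12,080.
Net percentage adjustment: −30% +60% +40% +60% = +130%. $12,080 × 2.3 = $27,784.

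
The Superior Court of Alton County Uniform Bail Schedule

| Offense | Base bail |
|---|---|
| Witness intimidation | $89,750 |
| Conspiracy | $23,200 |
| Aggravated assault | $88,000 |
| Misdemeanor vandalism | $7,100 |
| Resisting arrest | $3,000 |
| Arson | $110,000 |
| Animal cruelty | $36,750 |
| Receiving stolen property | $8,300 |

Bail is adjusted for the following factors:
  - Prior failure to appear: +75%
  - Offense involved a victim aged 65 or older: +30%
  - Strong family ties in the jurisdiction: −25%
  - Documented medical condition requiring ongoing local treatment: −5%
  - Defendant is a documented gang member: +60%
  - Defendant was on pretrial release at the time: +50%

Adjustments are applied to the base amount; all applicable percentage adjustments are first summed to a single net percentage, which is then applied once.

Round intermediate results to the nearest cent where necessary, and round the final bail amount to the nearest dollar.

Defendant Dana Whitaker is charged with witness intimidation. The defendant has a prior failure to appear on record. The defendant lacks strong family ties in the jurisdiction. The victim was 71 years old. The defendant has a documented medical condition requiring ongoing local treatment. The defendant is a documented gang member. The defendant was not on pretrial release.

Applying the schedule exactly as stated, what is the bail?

$233,350

Base amounts from the schedule: witness intimidation $89,750.
Single charge. Combined base = $89,750.
Net percentage adjustment: +75% +30% −5% +60% = +160%. $89,750 × 2.6 = $233,350.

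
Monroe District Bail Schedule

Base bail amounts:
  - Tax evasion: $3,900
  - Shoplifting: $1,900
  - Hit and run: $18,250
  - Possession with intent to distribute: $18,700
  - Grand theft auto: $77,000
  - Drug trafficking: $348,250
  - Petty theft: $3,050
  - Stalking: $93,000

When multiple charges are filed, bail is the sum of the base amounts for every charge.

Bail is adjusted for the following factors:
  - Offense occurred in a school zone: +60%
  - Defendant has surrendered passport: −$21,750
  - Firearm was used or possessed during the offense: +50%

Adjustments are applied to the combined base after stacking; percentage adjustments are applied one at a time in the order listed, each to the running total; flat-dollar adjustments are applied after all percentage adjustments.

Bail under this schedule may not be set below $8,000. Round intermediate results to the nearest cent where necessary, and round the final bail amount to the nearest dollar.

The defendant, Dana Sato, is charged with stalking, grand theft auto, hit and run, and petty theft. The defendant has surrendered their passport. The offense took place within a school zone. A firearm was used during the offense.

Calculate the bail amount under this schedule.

Base amounts from the schedule: stalking $93,000; grand theft auto $77,000; hit and run $18,250; petty theft $3,050.
Stacking rule: sum of all bases. $93,000 + $77,000 + $18,250 + $3,050 = $191,300.
Offense occurred in a school zone (+60%): $191,300 × 1.6 = $306,080.
Firearm was used or possessed during the offense (+50%): $306,080 × 1.5 = $459,120.
Defendant has surrendered passport (−$21,750 flat): $459,120 − $21,750 = $437,370.
$437,370 is at or above the $8,000 minimum.

$437,370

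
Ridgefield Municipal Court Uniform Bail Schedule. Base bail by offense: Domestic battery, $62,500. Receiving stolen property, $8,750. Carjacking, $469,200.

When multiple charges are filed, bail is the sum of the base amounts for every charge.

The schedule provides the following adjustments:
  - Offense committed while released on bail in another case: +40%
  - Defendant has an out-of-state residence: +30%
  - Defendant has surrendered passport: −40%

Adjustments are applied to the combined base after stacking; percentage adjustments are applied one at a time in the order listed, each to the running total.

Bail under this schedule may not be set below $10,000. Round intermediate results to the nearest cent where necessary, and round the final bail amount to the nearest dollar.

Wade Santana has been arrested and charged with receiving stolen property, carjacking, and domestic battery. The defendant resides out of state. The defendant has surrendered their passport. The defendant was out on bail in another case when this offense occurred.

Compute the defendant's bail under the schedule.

Base amounts from the schedule: receiving stolen property $8,750; carjacking $469,200; domestic battery $62,500.
Stacking rule: sum of all bases. $8,750 + $469,200 + $62,500 = $540,450.
Offense committed while released on bail in another case (+40%): $540,450 × 1.4 = $756,630.
Defendant has an out-of-state residence (+30%): $756,630 × 1.3 = $983,619.
Defendant has surrendered passport (−40%): $983,619 × 0.6 = $590,171.40.
$590,171.40 is at or above the $10,000 minimum.
Rounded to the nearest dollar: $590,171.

$590,171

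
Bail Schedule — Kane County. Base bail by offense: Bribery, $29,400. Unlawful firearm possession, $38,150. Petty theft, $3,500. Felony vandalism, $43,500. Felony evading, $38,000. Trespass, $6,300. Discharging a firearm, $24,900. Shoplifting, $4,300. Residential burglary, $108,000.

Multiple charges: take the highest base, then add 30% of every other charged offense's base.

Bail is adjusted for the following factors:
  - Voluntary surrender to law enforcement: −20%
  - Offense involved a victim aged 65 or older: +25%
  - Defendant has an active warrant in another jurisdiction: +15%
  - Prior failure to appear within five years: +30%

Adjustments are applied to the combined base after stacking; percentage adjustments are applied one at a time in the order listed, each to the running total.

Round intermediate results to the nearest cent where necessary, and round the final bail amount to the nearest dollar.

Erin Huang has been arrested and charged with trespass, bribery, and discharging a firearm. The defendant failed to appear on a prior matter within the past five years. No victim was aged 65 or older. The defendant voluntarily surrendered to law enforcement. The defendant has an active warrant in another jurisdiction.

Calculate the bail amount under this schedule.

$46,357

Base amounts from the schedule: trespass $6,300; bribery $29,400; discharging a firearm $24,900.
Stacking rule: highest base plus 30% of each additional charge. Highest is bribery at $29,400. Additional: $6,300 × 30% = $1,890; $24,900 × 30% = $7,470. Combined base = $29,400 + $9,360 = $38,760.
Voluntary surrender to law enforcement (−20%): $38,760 × 0.8 = $31,008.
Defendant has an active warrant in another jurisdiction (+15%): $31,008 × 1.15 = $35,659.20.
Prior failure to appear within five years (+30%): $35,659.20 × 1.3 = $46,356.96.
Rounded to the nearest dollar: $46,357.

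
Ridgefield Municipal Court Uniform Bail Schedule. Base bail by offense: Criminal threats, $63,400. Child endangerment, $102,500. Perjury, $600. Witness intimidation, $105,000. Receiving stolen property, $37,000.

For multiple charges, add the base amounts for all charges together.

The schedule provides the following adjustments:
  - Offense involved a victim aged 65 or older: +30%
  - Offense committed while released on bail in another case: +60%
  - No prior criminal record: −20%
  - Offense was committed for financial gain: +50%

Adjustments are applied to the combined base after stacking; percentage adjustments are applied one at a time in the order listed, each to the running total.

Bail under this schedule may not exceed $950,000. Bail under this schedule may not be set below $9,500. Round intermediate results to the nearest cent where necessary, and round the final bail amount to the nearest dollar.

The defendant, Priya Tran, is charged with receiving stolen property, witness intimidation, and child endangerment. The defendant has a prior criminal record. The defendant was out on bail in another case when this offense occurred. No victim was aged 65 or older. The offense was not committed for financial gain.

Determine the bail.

Base amounts from the schedule: receiving stolen property $37,000; witness intimidation $105,000; child endangerment $102,500.
Stacking rule: sum of all bases. $37,000 + $105,000 + $102,500 = $244,500.
Offense committed while released on bail in another case (+60%): $244,500 × 1.6 = $391,200.
$391,200 is within the $950,000 maximum.
$391,200 is at or above the $9,500 minimum.

$391,200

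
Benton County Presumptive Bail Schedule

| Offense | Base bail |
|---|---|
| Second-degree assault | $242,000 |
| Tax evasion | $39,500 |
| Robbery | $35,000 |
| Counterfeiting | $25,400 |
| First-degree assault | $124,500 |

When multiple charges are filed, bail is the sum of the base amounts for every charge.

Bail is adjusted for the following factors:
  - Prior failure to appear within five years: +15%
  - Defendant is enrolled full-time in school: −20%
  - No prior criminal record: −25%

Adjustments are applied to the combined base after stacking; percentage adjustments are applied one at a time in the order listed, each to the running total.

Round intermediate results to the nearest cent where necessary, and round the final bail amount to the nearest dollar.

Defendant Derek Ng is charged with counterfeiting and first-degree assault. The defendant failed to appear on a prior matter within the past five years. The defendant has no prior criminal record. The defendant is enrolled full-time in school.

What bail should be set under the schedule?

Base amounts from the schedule: counterfeiting $25,400; first-degree assault $124,500.
Stacking rule: sum of all bases. $25,400 + $124,500 = $149,900.
Prior failure to appear within five years (+15%): $149,900 × 1.15 = $172,385.
Defendant is enrolled full-time in school (−20%): $172,385 × 0.8 = $137,908.
No prior criminal record (−25%): $137,908 × 0.75 = $103,431.

$103,431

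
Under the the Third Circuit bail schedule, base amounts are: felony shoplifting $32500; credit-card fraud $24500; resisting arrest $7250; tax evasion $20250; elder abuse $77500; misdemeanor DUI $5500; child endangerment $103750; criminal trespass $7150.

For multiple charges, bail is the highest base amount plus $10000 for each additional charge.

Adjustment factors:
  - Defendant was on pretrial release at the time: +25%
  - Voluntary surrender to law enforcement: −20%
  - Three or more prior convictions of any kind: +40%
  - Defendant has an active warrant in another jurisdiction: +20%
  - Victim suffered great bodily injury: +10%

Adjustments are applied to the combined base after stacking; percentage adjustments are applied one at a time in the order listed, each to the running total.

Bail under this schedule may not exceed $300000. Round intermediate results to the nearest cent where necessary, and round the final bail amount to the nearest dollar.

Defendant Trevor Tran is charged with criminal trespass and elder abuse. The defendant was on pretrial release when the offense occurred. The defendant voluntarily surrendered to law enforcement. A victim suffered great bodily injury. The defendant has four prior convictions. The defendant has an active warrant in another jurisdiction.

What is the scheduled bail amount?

$161700

Base amounts from the schedule: criminal trespass $7150; elder abuse $77500.
Stacking rule: highest base plus $10000 per additional charge. Highest is elder abuse at $77500; 1 additional charge → +$10000. Combined base = $87500.
Defendant was on pretrial release at the time (+25%): $87500 × 1.25 = $109375.
Voluntary surrender to law enforcement (−20%): $109375 × 0.8 = $87500.
Three or more prior convictions of any kind (+40%): $87500 × 1.4 = $122500.
Defendant has an active warrant in another jurisdiction (+20%): $122500 × 1.2 = $147000.
Victim suffered great bodily injury (+10%): $147000 × 1.1 = $161700.
$161700 is within the $300000 maximum.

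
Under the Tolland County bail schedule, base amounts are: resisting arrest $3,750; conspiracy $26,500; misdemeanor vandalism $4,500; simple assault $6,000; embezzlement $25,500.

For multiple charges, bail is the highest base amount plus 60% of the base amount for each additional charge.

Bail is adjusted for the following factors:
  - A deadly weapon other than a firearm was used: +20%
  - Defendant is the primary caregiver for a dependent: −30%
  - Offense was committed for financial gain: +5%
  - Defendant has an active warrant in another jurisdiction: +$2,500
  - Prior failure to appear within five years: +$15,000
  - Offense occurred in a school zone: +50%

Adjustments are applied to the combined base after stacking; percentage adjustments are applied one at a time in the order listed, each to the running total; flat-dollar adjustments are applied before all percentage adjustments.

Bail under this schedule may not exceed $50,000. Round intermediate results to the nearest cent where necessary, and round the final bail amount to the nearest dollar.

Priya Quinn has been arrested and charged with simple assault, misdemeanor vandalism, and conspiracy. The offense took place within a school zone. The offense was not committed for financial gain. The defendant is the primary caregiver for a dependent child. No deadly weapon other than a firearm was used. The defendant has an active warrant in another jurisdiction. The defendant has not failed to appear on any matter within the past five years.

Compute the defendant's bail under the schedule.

$37,065

Base amounts from the schedule: simple assault $6,000; misdemeanor vandalism $4,500; conspiracy $26,500.
Stacking rule: highest base plus 60% of each additional charge. Highest is conspiracy at $26,500. Additional: $6,000 × 60% = $3,600; $4,500 × 60% = $2,700. Combined base = $26,500 + $6,300 = $32,800.
Defendant has an active warrant in another jurisdiction (+$2,500 flat): $32,800 + $2,500 = $35,300.
Defendant is the primary caregiver for a dependent (−30%): $35,300 × 0.7 = $24,710.
Offense occurred in a school zone (+50%): $24,710 × 1.5 = $37,065.
$37,065 is within the $50,000 maximum.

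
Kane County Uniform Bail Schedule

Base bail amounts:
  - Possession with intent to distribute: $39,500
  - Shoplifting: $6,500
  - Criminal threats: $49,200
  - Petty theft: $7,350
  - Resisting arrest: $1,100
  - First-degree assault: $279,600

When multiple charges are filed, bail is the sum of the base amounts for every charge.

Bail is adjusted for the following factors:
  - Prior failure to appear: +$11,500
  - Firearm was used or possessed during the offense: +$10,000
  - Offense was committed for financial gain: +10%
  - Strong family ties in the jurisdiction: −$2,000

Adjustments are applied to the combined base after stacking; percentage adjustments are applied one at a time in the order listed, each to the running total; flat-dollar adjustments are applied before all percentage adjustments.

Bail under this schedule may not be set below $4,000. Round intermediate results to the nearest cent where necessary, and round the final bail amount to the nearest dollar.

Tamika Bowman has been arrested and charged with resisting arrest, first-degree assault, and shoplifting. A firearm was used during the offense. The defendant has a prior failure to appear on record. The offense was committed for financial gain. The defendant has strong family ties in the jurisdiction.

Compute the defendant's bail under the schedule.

$337,370

Base amounts from the schedule: resisting arrest $1,100; first-degree assault $279,600; shoplifting $6,500.
Stacking rule: sum of all bases. $1,100 + $279,600 + $6,500 = $287,200.
Prior failure to appear (+$11,500 flat): $287,200 + $11,500 = $298,700.
Firearm was used or possessed during the offense (+$10,000 flat): $298,700 + $10,000 = $308,700.
Strong family ties in the jurisdiction (−$2,000 flat): $308,700 − $2,000 = $306,700.
Offense was committed for financial gain (+10%): $306,700 × 1.1 = $337,370.
$337,370 is at or above the $4,000 minimum.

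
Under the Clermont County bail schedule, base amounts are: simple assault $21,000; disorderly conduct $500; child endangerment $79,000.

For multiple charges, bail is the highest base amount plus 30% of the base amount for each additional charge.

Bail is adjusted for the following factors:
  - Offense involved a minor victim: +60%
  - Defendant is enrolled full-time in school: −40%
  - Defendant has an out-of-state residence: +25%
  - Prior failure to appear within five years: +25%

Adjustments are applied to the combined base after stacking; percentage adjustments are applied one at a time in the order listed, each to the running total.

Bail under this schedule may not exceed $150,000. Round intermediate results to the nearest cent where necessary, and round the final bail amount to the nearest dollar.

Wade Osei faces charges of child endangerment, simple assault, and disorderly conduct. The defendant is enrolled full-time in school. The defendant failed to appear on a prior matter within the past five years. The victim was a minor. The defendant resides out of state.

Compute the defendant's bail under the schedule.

Base amounts from the schedule: child endangerment $79,000; simple assault $21,000; disorderly conduct $500.
Stacking rule: highest base plus 30% of each additional charge. Highest is child endangerment at $79,000. Additional: $21,000 × 30% = $6,300; $500 × 30% = $150. Combined base = $79,000 + $6,450 = $85,450.
Offense involved a minor victim (+60%): $85,450 × 1.6 = $136,720.
Defendant is enrolled full-time in school (−40%): $136,720 × 0.6 = $82,032.
Defendant has an out-of-state residence (+25%): $82,032 × 1.25 = $102,540.
Prior failure to appear within five years (+25%): $102,540 × 1.25 = $128,175.
$128,175 is within the $150,000 maximum.

$128,175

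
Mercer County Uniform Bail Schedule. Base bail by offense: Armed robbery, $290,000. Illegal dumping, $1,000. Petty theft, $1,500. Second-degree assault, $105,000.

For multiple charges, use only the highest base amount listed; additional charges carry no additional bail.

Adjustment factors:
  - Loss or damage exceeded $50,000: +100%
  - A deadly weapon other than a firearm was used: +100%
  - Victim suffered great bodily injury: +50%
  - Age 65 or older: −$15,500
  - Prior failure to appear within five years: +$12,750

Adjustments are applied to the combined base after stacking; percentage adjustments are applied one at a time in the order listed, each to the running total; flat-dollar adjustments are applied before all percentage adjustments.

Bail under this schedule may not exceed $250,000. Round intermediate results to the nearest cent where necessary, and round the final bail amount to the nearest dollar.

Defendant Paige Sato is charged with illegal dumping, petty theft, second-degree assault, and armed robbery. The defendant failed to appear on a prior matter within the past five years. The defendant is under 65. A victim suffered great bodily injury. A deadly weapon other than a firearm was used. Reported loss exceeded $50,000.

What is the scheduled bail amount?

Base amounts from the schedule: illegal dumping $1,000; petty theft $1,500; second-degree assault $105,000; armed robbery $290,000.
Stacking rule: use the highest base only. Highest is armed robbery at $290,000. Combined base = $290,000.
Prior failure to appear within five years (+$12,750 flat): $290,000 + $12,750 = $302,750.
Loss or damage exceeded $50,000 (+100%): $302,750 × 2 = $605,500.
A deadly weapon other than a firearm was used (+100%): $605,500 × 2 = $1,211,000.
Victim suffered great bodily injury (+50%): $1,211,000 × 1.5 = $1,816,500.
Result $1,816,500 exceeds the maximum of $250,000; bail is capped at $250,000.

$250,000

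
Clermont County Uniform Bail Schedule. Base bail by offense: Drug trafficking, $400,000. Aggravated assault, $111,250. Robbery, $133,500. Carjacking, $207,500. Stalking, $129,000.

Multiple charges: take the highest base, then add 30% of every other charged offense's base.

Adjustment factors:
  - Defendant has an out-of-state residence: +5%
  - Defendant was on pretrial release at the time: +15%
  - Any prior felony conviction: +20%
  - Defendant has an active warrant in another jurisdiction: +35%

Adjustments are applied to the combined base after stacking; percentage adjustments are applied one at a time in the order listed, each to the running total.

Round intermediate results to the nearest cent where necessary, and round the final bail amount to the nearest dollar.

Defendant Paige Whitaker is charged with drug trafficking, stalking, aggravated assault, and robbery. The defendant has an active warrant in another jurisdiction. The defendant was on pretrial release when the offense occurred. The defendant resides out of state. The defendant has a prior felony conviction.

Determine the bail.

$1,001,793

Base amounts from the schedule: drug trafficking $400,000; stalking $129,000; aggravated assault $111,250; robbery $133,500.
Stacking rule: highest base plus 30% of each additional charge. Highest is drug trafficking at $400,000. Additional: $129,000 × 30% = $38,700; $111,250 × 30% = $33,375; $133,500 × 30% = $40,050. Combined base = $400,000 + $112,125 = $512,125.
Defendant has an out-of-state residence (+5%): $512,125 × 1.05 = $537,731.25.
Defendant was on pretrial release at the time (+15%): $537,731.25 × 1.15 = $618,390.94.
Any prior felony conviction (+20%): $618,390.94 × 1.2 = $742,069.13.
Defendant has an active warrant in another jurisdiction (+35%): $742,069.13 × 1.35 = $1,001,793.33.
Rounded to the nearest dollar: $1,001,793.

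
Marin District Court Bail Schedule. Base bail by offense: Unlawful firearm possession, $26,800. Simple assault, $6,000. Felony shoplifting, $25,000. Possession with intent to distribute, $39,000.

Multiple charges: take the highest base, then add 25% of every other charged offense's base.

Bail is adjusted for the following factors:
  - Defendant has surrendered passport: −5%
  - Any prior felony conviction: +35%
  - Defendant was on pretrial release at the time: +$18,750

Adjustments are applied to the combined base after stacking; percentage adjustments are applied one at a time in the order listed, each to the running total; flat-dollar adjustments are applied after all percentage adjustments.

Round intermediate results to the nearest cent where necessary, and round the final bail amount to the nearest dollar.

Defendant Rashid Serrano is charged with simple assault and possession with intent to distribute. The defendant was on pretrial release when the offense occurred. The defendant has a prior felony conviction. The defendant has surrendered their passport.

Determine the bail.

$70,691

Base amounts from the schedule: simple assault $6,000; possession with intent to distribute $39,000.
Stacking rule: highest base plus 25% of each additional charge. Highest is possession with intent to distribute at $39,000. Additional: $6,000 × 25% = $1,500. Combined base = $39,000 + $1,500 = $40,500.
Defendant has surrendered passport (−5%): $40,500 × 0.95 = $38,475.
Any prior felony conviction (+35%): $38,475 × 1.35 = $51,941.25.
Defendant was on pretrial release at the time (+$18,750 flat): $51,941.25 + $18,750 = $70,691.25.
Rounded to the nearest dollar: $70,691.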